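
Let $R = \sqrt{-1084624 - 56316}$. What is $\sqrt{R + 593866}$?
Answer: $\sqrt{593866 + 2 i \sqrt{285235}} \approx 770.63 + 0.693 i$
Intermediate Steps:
$R = 2 i \sqrt{285235}$ ($R = \sqrt{-1084624 + \left(-400634 + 344318\right)} = \sqrt{-1084624 - 56316} = \sqrt{-1140940} = 2 i \sqrt{285235} \approx 1068.1 i$)
$\sqrt{R + 593866} = \sqrt{2 i \sqrt{285235} + 593866} = \sqrt{593866 + 2 i \sqrt{285235}}$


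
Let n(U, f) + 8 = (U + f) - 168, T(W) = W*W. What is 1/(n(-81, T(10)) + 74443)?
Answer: 1/74286 ≈ 1.3461e-5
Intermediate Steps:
T(W) = W²
n(U, f) = -176 + U + f (n(U, f) = -8 + ((U + f) - 168) = -8 + (-168 + U + f) = -176 + U + f)
1/(n(-81, T(10)) + 74443) = 1/((-176 - 81 + 10²) + 74443) = 1/((-176 - 81 + 100) + 74443) = 1/(-157 + 74443) = 1/74286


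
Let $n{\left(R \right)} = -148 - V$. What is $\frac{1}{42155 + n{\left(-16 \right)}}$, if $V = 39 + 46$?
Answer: $\frac{1}{41922} \approx 2.3854 \cdot 10^{-5}$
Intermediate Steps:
$V = 85$
$n{\left(R \right)} = -233$ ($n{\left(R \right)} = -148 - 85 = -233$)
$\frac{1}{42155 + n{\left(-16 \right)}} = \frac{1}{42155 - 233} = \frac{1}{41922}$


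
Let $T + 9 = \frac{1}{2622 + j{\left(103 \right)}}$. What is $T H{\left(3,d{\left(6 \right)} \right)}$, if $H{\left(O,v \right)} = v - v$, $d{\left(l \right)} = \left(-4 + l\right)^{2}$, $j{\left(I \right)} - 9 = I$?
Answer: $0$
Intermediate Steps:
$j{\left(I \right)} = 9 + I$
$H{\left(O,v \right)} = 0$
$T = - \frac{24605}{2734}$ ($T = -9 + \frac{1}{2622 + \left(9 + 103\right)} = -9 + \frac{1}{2622 + 112} = -9 + \frac{1}{2734} = - \frac{24605}{2734} \approx -8.9996$)
$T H{\left(3,d{\left(6 \right)} \right)} = \left(- \frac{24605}{2734}\right) 0 = 0$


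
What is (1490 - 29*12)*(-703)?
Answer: -802826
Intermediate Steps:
(1490 - 29*12)*(-703) = (1490 - 348)*(-703) = 1142*(-703) = -802826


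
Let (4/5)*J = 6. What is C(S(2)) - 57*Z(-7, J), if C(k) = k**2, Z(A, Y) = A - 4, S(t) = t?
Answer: 631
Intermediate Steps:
J = 15/2 (J = (5/4)*6 = 15/2 ≈ 7.5000)
Z(A, Y) = -4 + A
C(S(2)) - 57*Z(-7, J) = 2**2 - 57*(-4 - 7) = 4 - 57*(-11) = 4 + 627 = 631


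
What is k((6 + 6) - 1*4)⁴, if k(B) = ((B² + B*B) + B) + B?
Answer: 429981696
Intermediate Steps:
k(B) = 2*B + 2*B² (k(B) = ((B² + B²) + B) + B = (2*B² + B) + B = (B + 2*B²) + B = 2*B + 2*B²)
k((6 + 6) - 1*4)⁴ = (2*((6 + 6) - 1*4)*(1 + ((6 + 6) - 1*4)))⁴ = (2*(12 - 4)*(1 + (12 - 4)))⁴ = (2*8*(1 + 8))⁴ = (2*8*9)⁴ = 144⁴ = 429981696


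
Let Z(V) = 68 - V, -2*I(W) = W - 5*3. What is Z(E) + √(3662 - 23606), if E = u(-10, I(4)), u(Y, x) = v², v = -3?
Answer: 59 + 6*I*√554 ≈ 59.0 + 141.22*I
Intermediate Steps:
I(W) = 15/2 - W/2 (I(W) = -(W - 5*3)/2 = -(W - 15)/2 = -(-15 + W)/2 = 15/2 - W/2)
u(Y, x) = 9 (u(Y, x) = (-3)² = 9)
E = 9
Z(E) + √(3662 - 23606) = (68 - 1*9) + √(3662 - 23606) = (68 - 9) + √(-19944) = 59 + 6*I*√554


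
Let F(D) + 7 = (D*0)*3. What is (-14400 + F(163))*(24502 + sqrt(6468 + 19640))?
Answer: -353000314 - 28814*sqrt(6527) ≈ -3.5533e+8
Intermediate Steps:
F(D) = -7 (F(D) = -7 + (D*0)*3 = -7 + 0*3 = -7 + 0 = -7)
(-14400 + F(163))*(24502 + sqrt(6468 + 19640)) = (-14400 - 7)*(24502 + sqrt(6468 + 19640)) = -14407*(24502 + sqrt(26108)) = -14407*(24502 + 2*sqrt(6527)) = -353000314 - 28814*sqrt(6527)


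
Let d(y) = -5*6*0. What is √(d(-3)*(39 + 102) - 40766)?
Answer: I*√40766 ≈ 201.91*I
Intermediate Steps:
d(y) = 0 (d(y) = -30*0 = 0)
√(d(-3)*(39 + 102) - 40766) = √(0*(39 + 102) - 40766) = √(0*141 - 40766) = √(0 - 40766) = √(-40766) = I*√40766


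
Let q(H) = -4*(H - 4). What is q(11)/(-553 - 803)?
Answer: 7/339 ≈ 0.020649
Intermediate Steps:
q(H) = 16 - 4*H (q(H) = -4*(-4 + H) = 16 - 4*H)
q(11)/(-553 - 803) = (16 - 4*11)/(-553 - 803) = (16 - 44)/(-1356) = -28*(-1/1356) = 7/339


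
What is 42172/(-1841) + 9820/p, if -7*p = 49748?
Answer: -556130749/22896517 ≈ -24.289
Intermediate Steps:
p = -49748/7 (p = -⅐*49748 = -49748/7 ≈ -7106.9)
42172/(-1841) + 9820/p = 42172/(-1841) + 9820/(-49748/7) = 42172*(-1/1841) + 9820*(-7/49748) = -42172/1841 - 17185/12437 = -556130749/22896517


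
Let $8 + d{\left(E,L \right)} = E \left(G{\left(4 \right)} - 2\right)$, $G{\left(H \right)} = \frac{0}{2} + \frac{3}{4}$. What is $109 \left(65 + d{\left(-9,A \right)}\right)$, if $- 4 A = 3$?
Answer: $\frac{29757}{4} \approx 7439.3$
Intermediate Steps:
$A = - \frac{3}{4}$ ($A = \left(- \frac{1}{4}\right) 3 = - \frac{3}{4} \approx -0.75$)
$G{\left(H \right)} = \frac{3}{4}$ ($G{\left(H \right)} = 0 \cdot \frac{1}{2} + 3 \cdot \frac{1}{4} = 0 + \frac{3}{4} = \frac{3}{4}$)
$d{\left(E,L \right)} = -8 - \frac{5 E}{4}$ ($d{\left(E,L \right)} = -8 + E \left(\frac{3}{4} - 2\right) = -8 + E \left(- \frac{5}{4}\right) = -8 - \frac{5 E}{4}$)
$109 \left(65 + d{\left(-9,A \right)}\right) = 109 \left(65 - - \frac{13}{4}\right) = 109 \left(65 + \left(-8 + \frac{45}{4}\right)\right) = 109 \left(65 + \frac{13}{4}\right) = 109 \cdot \frac{273}{4} = \frac{29757}{4}$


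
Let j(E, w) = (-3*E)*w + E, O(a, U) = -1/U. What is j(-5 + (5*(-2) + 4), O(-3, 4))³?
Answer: -456533/64 ≈ -7133.3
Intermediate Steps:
j(E, w) = E - 3*E*w (j(E, w) = -3*E*w + E = E - 3*E*w)
j(-5 + (5*(-2) + 4), O(-3, 4))³ = ((-5 + (5*(-2) + 4))*(1 - (-3)/4))³ = ((-5 + (-10 + 4))*(1 - (-3)/4))³ = ((-5 - 6)*(1 - 3*(-¼)))³ = (-11*(1 + ¾))³ = (-11*7/4)³ = (-77/4)³ = -456533/64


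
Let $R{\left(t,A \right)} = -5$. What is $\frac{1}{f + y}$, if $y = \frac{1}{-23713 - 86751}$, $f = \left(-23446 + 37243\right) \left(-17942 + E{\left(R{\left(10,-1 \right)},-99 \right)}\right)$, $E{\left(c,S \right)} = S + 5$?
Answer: $- \frac{110464}{27488159129089} \approx -4.0186 \cdot 10^{-9}$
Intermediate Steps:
$E{\left(c,S \right)} = 5 + S$
$f = -248842692$ ($f = \left(-23446 + 37243\right) \left(-17942 + \left(5 - 99\right)\right) = 13797 \left(-17942 - 94\right) = 13797 \left(-18036\right) = -248842692$)
$y = - \frac{1}{110464}$ ($y = \frac{1}{-110464} = - \frac{1}{110464} \approx -9.0527 \cdot 10^{-6}$)
$\frac{1}{f + y} = \frac{1}{-248842692 - \frac{1}{110464}} = \frac{1}{- \frac{27488159129089}{110464}} = - \frac{110464}{27488159129089}$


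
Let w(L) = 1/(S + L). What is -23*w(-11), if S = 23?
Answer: -23/12 ≈ -1.9167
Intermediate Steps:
w(L) = 1/(23 + L)
-23*w(-11) = -23/(23 - 11) = -23/12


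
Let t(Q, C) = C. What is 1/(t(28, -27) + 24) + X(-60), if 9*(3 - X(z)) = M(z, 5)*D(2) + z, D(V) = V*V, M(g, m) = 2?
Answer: 76/9 ≈ 8.4444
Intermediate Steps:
D(V) = V²
X(z) = 19/9 - z/9 (X(z) = 3 - (2*2² + z)/9 = 3 - (2*4 + z)/9 = 3 - (8 + z)/9 = 3 + (-8/9 - z/9) = 19/9 - z/9)
1/(t(28, -27) + 24) + X(-60) = 1/(-27 + 24) + (19/9 - ⅑*(-60)) = 1/(-3) + (19/9 + 20/3) = -⅓ + 79/9 = 76/9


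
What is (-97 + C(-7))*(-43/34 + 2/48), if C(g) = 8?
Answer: 44411/408 ≈ 108.85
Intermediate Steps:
(-97 + C(-7))*(-43/34 + 2/48) = (-97 + 8)*(-43/34 + 2/48) = -89*(-43*1/34 + 2*(1/48)) = -89*(-43/34 + 1/24) = -89*(-499/408) = 44411/408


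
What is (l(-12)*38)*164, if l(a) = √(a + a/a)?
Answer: 6232*I*√11 ≈ 20669.0*I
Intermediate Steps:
l(a) = √(1 + a) (l(a) = √(a + 1) = √(1 + a))
(l(-12)*38)*164 = (√(1 - 12)*38)*164 = (√(-11)*38)*164 = ((I*√11)*38)*164 = (38*I*√11)*164 = 6232*I*√11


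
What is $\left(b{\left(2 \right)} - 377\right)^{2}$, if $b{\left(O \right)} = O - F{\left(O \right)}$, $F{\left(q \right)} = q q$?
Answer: $143641$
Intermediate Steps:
$F{\left(q \right)} = q^{2}$
$b{\left(O \right)} = O - O^{2}$
$\left(b{\left(2 \right)} - 377\right)^{2} = \left(2 \left(1 - 2\right) - 377\right)^{2} = \left(2 \left(-1\right) - 377\right)^{2} = \left(-2 - 377\right)^{2} = \left(-379\right)^{2} = 143641$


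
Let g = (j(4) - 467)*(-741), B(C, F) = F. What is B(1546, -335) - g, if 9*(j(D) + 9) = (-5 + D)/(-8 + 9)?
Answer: -1059400/3 ≈ -3.5313e+5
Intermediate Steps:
j(D) = -86/9 + D/9 (j(D) = -9 + ((-5 + D)/(-8 + 9))/9 = -9 + ((-5 + D)/1)/9 = -9 + ((-5 + D)*1)/9 = -9 + (-5 + D)/9 = -9 + (-5/9 + D/9) = -86/9 + D/9)
g = 1058395/3 (g = ((-86/9 + (1/9)*4) - 467)*(-741) = ((-86/9 + 4/9) - 467)*(-741) = (-82/9 - 467)*(-741) = -4285/9*(-741) = 1058395/3 ≈ 3.5280e+5)
B(1546, -335) - g = -335 - 1*1058395/3 = -335 - 1058395/3 = -1059400/3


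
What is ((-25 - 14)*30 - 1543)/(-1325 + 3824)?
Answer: -2713/2499 ≈ -1.0856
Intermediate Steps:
((-25 - 14)*30 - 1543)/(-1325 + 3824) = (-39*30 - 1543)/2499 = (-1170 - 1543)*(1/2499) = -2713*1/2499 = -2713/2499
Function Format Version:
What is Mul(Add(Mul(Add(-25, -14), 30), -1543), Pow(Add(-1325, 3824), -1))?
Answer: Rational(-2713, 2499) ≈ -1.0856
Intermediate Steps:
Mul(Add(Mul(Add(-25, -14), 30), -1543), Pow(Add(-1325, 3824), -1)) = Mul(Add(Mul(-39, 30), -1543), Pow(2499, -1)) = Mul(Add(-1170, -1543), Rational(1, 2499)) = Mul(-2713, Rational(1, 2499)) = Rational(-2713, 2499)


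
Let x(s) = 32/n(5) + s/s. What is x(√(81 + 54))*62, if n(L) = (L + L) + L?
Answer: 2914/15 ≈ 194.27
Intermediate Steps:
n(L) = 3*L (n(L) = 2*L + L = 3*L)
x(s) = 47/15 (x(s) = 32/((3*5)) + s/s = 32/15 + 1 = 47/15)
x(√(81 + 54))*62 = (47/15)*62 = 2914/15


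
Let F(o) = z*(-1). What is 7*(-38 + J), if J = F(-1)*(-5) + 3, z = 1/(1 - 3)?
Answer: -525/2 ≈ -262.50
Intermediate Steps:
z = -1/2 (z = 1/(-2) = -1/2 ≈ -0.50000)
F(o) = 1/2 (F(o) = -1/2*(-1) = 1/2)
J = 1/2 (J = (1/2)*(-5) + 3 = -5/2 + 3 = 1/2 ≈ 0.50000)
7*(-38 + J) = 7*(-38 + 1/2) = 7*(-75/2) = -525/2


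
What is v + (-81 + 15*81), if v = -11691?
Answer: -10557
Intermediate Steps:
v + (-81 + 15*81) = -11691 + (-81 + 15*81) = -11691 + (-81 + 1215) = -11691 + 1134 = -10557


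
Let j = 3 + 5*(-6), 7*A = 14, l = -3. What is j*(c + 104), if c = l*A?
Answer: -2646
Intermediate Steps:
A = 2 (A = (1/7)*14 = 2)
c = -6 (c = -3*2 = -6)
j = -27 (j = 3 - 30 = -27)
j*(c + 104) = -27*(-6 + 104) = -27*98 = -2646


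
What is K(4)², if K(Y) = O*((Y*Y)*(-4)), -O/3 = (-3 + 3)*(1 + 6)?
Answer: 0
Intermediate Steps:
O = 0 (O = -3*(-3 + 3)*(1 + 6) = -0*7 = -3*0 = 0)
K(Y) = 0 (K(Y) = 0*((Y*Y)*(-4)) = 0*(Y²*(-4)) = 0*(-4*Y²) = 0)
K(4)² = 0² = 0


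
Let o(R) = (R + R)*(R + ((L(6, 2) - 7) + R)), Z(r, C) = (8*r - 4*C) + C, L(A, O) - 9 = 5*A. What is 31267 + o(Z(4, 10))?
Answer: 31411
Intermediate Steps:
L(A, O) = 9 + 5*A
Z(r, C) = -3*C + 8*r (Z(r, C) = (-4*C + 8*r) + C = -3*C + 8*r)
o(R) = 2*R*(32 + 2*R) (o(R) = (R + R)*(R + (((9 + 5*6) - 7) + R)) = (2*R)*(R + (((9 + 30) - 7) + R)) = (2*R)*(R + ((39 - 7) + R)) = (2*R)*(R + (32 + R)) = (2*R)*(32 + 2*R) = 2*R*(32 + 2*R))
31267 + o(Z(4, 10)) = 31267 + 4*(-3*10 + 8*4)*(16 + (-3*10 + 8*4)) = 31267 + 4*(-30 + 32)*(16 + (-30 + 32)) = 31267 + 4*2*(16 + 2) = 31267 + 4*2*18 = 31267 + 144 = 31411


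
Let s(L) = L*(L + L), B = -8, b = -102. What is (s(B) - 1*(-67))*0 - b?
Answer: 102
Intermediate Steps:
s(L) = 2*L² (s(L) = L*(2*L) = 2*L²)
(s(B) - 1*(-67))*0 - b = (2*(-8)² - 1*(-67))*0 - 1*(-102) = (2*64 + 67)*0 + 102 = (128 + 67)*0 + 102 = 195*0 + 102 = 0 + 102 = 102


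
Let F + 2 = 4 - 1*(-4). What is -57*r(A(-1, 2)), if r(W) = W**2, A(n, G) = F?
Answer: -2052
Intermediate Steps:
F = 6 (F = -2 + (4 - 1*(-4)) = -2 + (4 + 4) = -2 + 8 = 6)
A(n, G) = 6
-57*r(A(-1, 2)) = -57*6**2 = -57*36 = -2052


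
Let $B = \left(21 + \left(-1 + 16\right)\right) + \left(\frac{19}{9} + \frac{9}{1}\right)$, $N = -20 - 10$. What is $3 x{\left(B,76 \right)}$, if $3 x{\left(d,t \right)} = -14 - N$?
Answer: $16$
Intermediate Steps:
$N = -30$
$B = \frac{424}{9}$ ($B = \left(21 + 15\right) + \left(19 \cdot \frac{1}{9} + 9 \cdot 1\right) = 36 + \left(\frac{19}{9} + 9\right) = 36 + \frac{100}{9} = \frac{424}{9} \approx 47.111$)
$x{\left(d,t \right)} = \frac{16}{3}$ ($x{\left(d,t \right)} = \frac{-14 - -30}{3} = \frac{-14 + 30}{3} = \frac{1}{3} \cdot 16 = \frac{16}{3}$)
$3 x{\left(B,76 \right)} = 3 \cdot \frac{16}{3} = 16$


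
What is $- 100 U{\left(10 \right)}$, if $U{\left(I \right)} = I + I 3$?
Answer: $-4000$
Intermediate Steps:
$U{\left(I \right)} = 4 I$ ($U{\left(I \right)} = I + 3 I = 4 I$)
$- 100 U{\left(10 \right)} = - 100 \cdot 4 \cdot 10 = \left(-100\right) 40 = -4000$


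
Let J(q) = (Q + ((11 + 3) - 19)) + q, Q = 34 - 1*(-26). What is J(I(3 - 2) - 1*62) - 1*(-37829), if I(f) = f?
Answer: 37823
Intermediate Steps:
Q = 60 (Q = 34 + 26 = 60)
J(q) = 55 + q (J(q) = (60 + ((11 + 3) - 19)) + q = (60 + (14 - 19)) + q = (60 - 5) + q = 55 + q)
J(I(3 - 2) - 1*62) - 1*(-37829) = (55 + ((3 - 2) - 1*62)) - 1*(-37829) = (55 + (1 - 62)) + 37829 = (55 - 61) + 37829 = -6 + 37829 = 37823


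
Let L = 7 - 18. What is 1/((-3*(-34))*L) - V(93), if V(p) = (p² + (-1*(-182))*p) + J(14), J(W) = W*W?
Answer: -28915063/1122 ≈ -25771.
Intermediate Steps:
L = -11
J(W) = W²
V(p) = 196 + p² + 182*p (V(p) = (p² + (-1*(-182))*p) + 14² = (p² + 182*p) + 196 = 196 + p² + 182*p)
1/((-3*(-34))*L) - V(93) = 1/(-3*(-34)*(-11)) - (196 + 93² + 182*93) = 1/(102*(-11)) - (196 + 8649 + 16926) = 1/(-1122) - 1*25771 = -1/1122 - 25771 = -28915063/1122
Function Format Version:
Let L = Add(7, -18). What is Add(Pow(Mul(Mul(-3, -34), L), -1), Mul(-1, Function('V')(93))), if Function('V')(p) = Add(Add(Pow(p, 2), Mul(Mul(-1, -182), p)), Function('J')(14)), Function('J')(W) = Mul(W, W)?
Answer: Rational(-28915063, 1122) ≈ -25771.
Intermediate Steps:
L = -11
Function('J')(W) = Pow(W, 2)
Function('V')(p) = Add(196, Pow(p, 2), Mul(182, p)) (Function('V')(p) = Add(Add(Pow(p, 2), Mul(Mul(-1, -182), p)), Pow(14, 2)) = Add(Add(Pow(p, 2), Mul(182, p)), 196) = Add(196, Pow(p, 2), Mul(182, p)))
Add(Pow(Mul(Mul(-3, -34), L), -1), Mul(-1, Function('V')(93))) = Add(Pow(Mul(Mul(-3, -34), -11), -1), Mul(-1, Add(196, Pow(93, 2), Mul(182, 93)))) = Add(Pow(Mul(102, -11), -1), Mul(-1, Add(196, 8649, 16926))) = Add(Pow(-1122, -1), Mul(-1, 25771)) = Add(Rational(-1, 1122), -25771) = Rational(-28915063, 1122)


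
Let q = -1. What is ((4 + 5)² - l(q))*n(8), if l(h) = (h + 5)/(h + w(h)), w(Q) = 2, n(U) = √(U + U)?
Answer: 308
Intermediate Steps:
n(U) = √2*√U (n(U) = √(2*U) = √2*√U)
l(h) = (5 + h)/(2 + h) (l(h) = (h + 5)/(h + 2) = (5 + h)/(2 + h))
((4 + 5)² - l(q))*n(8) = ((4 + 5)² - (5 - 1)/(2 - 1))*(√2*√8) = (9² - 4/1)*(√2*(2*√2)) = (81 - 4)*4 = 77*4 = 308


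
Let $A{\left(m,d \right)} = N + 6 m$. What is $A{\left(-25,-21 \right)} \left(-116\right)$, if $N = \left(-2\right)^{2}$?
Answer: $16936$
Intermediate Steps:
$N = 4$
$A{\left(m,d \right)} = 4 + 6 m$
$A{\left(-25,-21 \right)} \left(-116\right) = \left(4 + 6 \left(-25\right)\right) \left(-116\right) = \left(4 - 150\right) \left(-116\right) = \left(-146\right) \left(-116\right) = 16936$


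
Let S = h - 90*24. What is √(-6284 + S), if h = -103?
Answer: I*√8547 ≈ 92.45*I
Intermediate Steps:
S = -2263 (S = -103 - 90*24 = -103 - 2160 = -2263)
√(-6284 + S) = √(-6284 - 2263) = √(-8547) = I*√8547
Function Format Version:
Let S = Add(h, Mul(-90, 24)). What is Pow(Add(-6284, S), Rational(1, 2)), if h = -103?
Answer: Mul(I, Pow(8547, Rational(1, 2))) ≈ Mul(92.450, I)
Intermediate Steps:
S = -2263 (S = Add(-103, Mul(-90, 24)) = Add(-103, -2160) = -2263)
Pow(Add(-6284, S), Rational(1, 2)) = Pow(Add(-6284, -2263), Rational(1, 2)) = Pow(-8547, Rational(1, 2)) = Mul(I, Pow(8547, Rational(1, 2)))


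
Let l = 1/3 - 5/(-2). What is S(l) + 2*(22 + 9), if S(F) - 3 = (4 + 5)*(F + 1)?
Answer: 199/2 ≈ 99.500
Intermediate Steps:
l = 17/6 (l = 1*(⅓) - 5*(-½) = ⅓ + 5/2 = 17/6 ≈ 2.8333)
S(F) = 12 + 9*F (S(F) = 3 + (4 + 5)*(F + 1) = 3 + 9*(1 + F) = 3 + (9 + 9*F) = 12 + 9*F)
S(l) + 2*(22 + 9) = (12 + 9*(17/6)) + 2*(22 + 9) = (12 + 51/2) + 2*31 = 75/2 + 62 = 199/2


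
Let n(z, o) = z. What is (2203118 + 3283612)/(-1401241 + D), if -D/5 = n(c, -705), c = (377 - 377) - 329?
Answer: -914455/233266 ≈ -3.9202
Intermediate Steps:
c = -329 (c = 0 - 329 = -329)
D = 1645 (D = -5*(-329) = 1645)
(2203118 + 3283612)/(-1401241 + D) = (2203118 + 3283612)/(-1401241 + 1645) = 5486730/(-1399596) = 5486730*(-1/1399596) = -914455/233266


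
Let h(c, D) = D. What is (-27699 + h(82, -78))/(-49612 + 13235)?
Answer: 27777/36377 ≈ 0.76359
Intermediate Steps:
(-27699 + h(82, -78))/(-49612 + 13235) = (-27699 - 78)/(-49612 + 13235) = -27777/(-36377) = -27777*(-1/36377) = 27777/36377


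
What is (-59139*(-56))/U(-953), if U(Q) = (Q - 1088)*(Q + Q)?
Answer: 1655892/1945073 ≈ 0.85133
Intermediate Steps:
U(Q) = 2*Q*(-1088 + Q) (U(Q) = (-1088 + Q)*(2*Q) = 2*Q*(-1088 + Q))
(-59139*(-56))/U(-953) = (-59139*(-56))/((2*(-953)*(-1088 - 953))) = 3311784/((2*(-953)*(-2041))) = 3311784/3890146 = 3311784*(1/3890146) = 1655892/1945073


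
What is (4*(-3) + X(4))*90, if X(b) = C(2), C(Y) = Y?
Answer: -900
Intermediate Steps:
X(b) = 2
(4*(-3) + X(4))*90 = (4*(-3) + 2)*90 = (-12 + 2)*90 = -10*90 = -900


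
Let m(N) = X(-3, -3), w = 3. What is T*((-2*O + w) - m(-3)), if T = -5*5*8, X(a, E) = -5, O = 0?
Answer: -1600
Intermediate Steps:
m(N) = -5
T = -200 (T = -25*8 = -200)
T*((-2*O + w) - m(-3)) = -200*((-2*0 + 3) - 1*(-5)) = -200*((0 + 3) + 5) = -200*(3 + 5) = -200*8 = -1600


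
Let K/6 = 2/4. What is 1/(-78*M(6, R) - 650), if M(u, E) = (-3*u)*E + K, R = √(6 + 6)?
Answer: 17/439868 + 27*√3/219934 ≈ 0.00025128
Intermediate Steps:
K = 3 (K = 6*(2/4) = 6*(2*(¼)) = 6*(½) = 3)
R = 2*√3 (R = √12 = 2*√3 ≈ 3.4641)
M(u, E) = 3 - 3*E*u (M(u, E) = (-3*u)*E + 3 = -3*E*u + 3 = 3 - 3*E*u)
1/(-78*M(6, R) - 650) = 1/(-78*(3 - 3*2*√3*6) - 650) = 1/(-78*(3 - 36*√3) - 650) = 1/((-234 + 2808*√3) - 650) = 1/(-884 + 2808*√3)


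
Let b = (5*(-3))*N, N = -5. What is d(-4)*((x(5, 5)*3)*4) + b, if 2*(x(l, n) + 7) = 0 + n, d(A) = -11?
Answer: 669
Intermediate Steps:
x(l, n) = -7 + n/2 (x(l, n) = -7 + (0 + n)/2 = -7 + n/2)
b = 75 (b = (5*(-3))*(-5) = -15*(-5) = 75)
d(-4)*((x(5, 5)*3)*4) + b = -11*(-7 + (½)*5)*3*4 + 75 = -11*(-7 + 5/2)*3*4 + 75 = -11*(-9/2*3)*4 + 75 = -(-297)*4/2 + 75 = -11*(-54) + 75 = 594 + 75 = 669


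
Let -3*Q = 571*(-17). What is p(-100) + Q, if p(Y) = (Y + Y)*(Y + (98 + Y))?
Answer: 70907/3 ≈ 23636.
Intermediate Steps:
Q = 9707/3 (Q = -571*(-17)/3 = -⅓*(-9707) = 9707/3 ≈ 3235.7)
p(Y) = 2*Y*(98 + 2*Y) (p(Y) = (2*Y)*(98 + 2*Y) = 2*Y*(98 + 2*Y))
p(-100) + Q = 4*(-100)*(49 - 100) + 9707/3 = 4*(-100)*(-51) + 9707/3 = 20400 + 9707/3 = 70907/3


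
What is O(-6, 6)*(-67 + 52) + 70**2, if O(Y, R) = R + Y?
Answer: 4900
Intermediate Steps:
O(-6, 6)*(-67 + 52) + 70**2 = (6 - 6)*(-67 + 52) + 70**2 = 0*(-15) + 4900 = 0 + 4900 = 4900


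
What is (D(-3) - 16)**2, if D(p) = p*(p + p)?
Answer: 4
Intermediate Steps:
D(p) = 2*p**2 (D(p) = p*(2*p) = 2*p**2)
(D(-3) - 16)**2 = (2*(-3)**2 - 16)**2 = (2*9 - 16)**2 = (18 - 16)**2 = 2**2 = 4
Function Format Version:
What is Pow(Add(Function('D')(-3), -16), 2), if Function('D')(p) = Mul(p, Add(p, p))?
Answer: 4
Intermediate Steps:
Function('D')(p) = Mul(2, Pow(p, 2)) (Function('D')(p) = Mul(p, Mul(2, p)) = Mul(2, Pow(p, 2)))
Pow(Add(Function('D')(-3), -16), 2) = Pow(Add(Mul(2, Pow(-3, 2)), -16), 2) = Pow(Add(Mul(2, 9), -16), 2) = Pow(Add(18, -16), 2) = Pow(2, 2) = 4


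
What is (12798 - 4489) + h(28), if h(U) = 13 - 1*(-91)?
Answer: 8413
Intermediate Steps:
h(U) = 104 (h(U) = 13 + 91 = 104)
(12798 - 4489) + h(28) = (12798 - 4489) + 104 = 8309 + 104 = 8413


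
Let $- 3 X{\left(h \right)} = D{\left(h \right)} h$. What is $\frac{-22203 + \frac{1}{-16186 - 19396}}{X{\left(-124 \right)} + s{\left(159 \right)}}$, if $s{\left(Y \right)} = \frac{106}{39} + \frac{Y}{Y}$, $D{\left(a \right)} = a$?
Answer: $\frac{10270352911}{2369085142} \approx 4.3352$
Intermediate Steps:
$s{\left(Y \right)} = \frac{145}{39}$ ($s{\left(Y \right)} = 106 \cdot \frac{1}{39} + 1 = \frac{106}{39} + 1 = \frac{145}{39}$)
$X{\left(h \right)} = - \frac{h^{2}}{3}$ ($X{\left(h \right)} = - \frac{h h}{3} = - \frac{h^{2}}{3}$)
$\frac{-22203 + \frac{1}{-16186 - 19396}}{X{\left(-124 \right)} + s{\left(159 \right)}} = \frac{-22203 + \frac{1}{-16186 - 19396}}{- \frac{\left(-124\right)^{2}}{3} + \frac{145}{39}} = \frac{-22203 + \frac{1}{-35582}}{\left(- \frac{1}{3}\right) 15376 + \frac{145}{39}} = \frac{-22203 - \frac{1}{35582}}{- \frac{15376}{3} + \frac{145}{39}} = - \frac{790027147}{35582 \left(- \frac{66581}{13}\right)} = \left(- \frac{790027147}{35582}\right) \left(- \frac{13}{66581}\right) = \frac{10270352911}{2369085142}$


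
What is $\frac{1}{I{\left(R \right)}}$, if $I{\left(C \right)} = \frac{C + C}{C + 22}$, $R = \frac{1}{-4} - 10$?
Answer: $- \frac{47}{82} \approx -0.57317$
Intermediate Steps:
$R = - \frac{41}{4}$ ($R = - \frac{1}{4} - 10 = - \frac{41}{4} \approx -10.25$)
$I{\left(C \right)} = \frac{2 C}{22 + C}$
$\frac{1}{I{\left(R \right)}} = \frac{1}{2 \left(- \frac{41}{4}\right) \frac{1}{22 - \frac{41}{4}}} = \frac{1}{2 \left(- \frac{41}{4}\right) \frac{1}{\frac{47}{4}}} = \frac{1}{2 \left(- \frac{41}{4}\right) \frac{4}{47}} = \frac{1}{- \frac{82}{47}} = - \frac{47}{82}$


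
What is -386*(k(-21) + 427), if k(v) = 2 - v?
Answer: -173700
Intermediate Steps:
-386*(k(-21) + 427) = -386*((2 - 1*(-21)) + 427) = -386*((2 + 21) + 427) = -386*(23 + 427) = -386*450 = -173700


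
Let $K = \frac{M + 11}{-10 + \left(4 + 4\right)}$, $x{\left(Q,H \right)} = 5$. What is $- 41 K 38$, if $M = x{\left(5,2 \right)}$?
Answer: $12464$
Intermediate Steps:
$M = 5$
$K = -8$ ($K = \frac{5 + 11}{-10 + \left(4 + 4\right)} = \frac{16}{-10 + 8} = \frac{16}{-2} = 16 \left(- \frac{1}{2}\right) = -8$)
$- 41 K 38 = \left(-41\right) \left(-8\right) 38 = 328 \cdot 38 = 12464$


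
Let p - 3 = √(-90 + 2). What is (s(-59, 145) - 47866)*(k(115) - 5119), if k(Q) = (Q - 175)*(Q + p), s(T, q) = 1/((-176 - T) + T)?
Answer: 9342678453/16 + 126366255*I*√22/22 ≈ 5.8392e+8 + 2.6941e+7*I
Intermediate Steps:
p = 3 + 2*I*√22 (p = 3 + √(-90 + 2) = 3 + √(-88) = 3 + 2*I*√22 ≈ 3.0 + 9.3808*I)
s(T, q) = -1/176 (s(T, q) = 1/(-176) = -1/176)
k(Q) = (-175 + Q)*(3 + Q + 2*I*√22) (k(Q) = (Q - 175)*(Q + (3 + 2*I*√22)) = (-175 + Q)*(3 + Q + 2*I*√22))
(s(-59, 145) - 47866)*(k(115) - 5119) = (-1/176 - 47866)*((-525 + 115² - 172*115 - 350*I*√22 + 2*I*115*√22) - 5119) = -8424417*((-525 + 13225 - 19780 - 350*I*√22 + 230*I*√22) - 5119)/176 = -8424417*((-7080 - 120*I*√22) - 5119)/176 = -8424417*(-12199 - 120*I*√22)/176 = 9342678453/16 + 126366255*I*√22/22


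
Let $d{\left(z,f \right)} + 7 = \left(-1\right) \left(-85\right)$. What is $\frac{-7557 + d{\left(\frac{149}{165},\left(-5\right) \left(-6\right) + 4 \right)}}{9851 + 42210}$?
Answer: $- \frac{7479}{52061} \approx -0.14366$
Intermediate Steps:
$d{\left(z,f \right)} = 78$ ($d{\left(z,f \right)} = -7 - -85 = -7 + 85 = 78$)
$\frac{-7557 + d{\left(\frac{149}{165},\left(-5\right) \left(-6\right) + 4 \right)}}{9851 + 42210} = \frac{-7557 + 78}{9851 + 42210} = - \frac{7479}{52061}$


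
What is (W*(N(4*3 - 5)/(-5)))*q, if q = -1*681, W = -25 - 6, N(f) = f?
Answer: -147777/5 ≈ -29555.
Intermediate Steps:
W = -31
q = -681
(W*(N(4*3 - 5)/(-5)))*q = -31*(4*3 - 5)/(-5)*(-681) = -31*(12 - 5)*(-1)/5*(-681) = -217*(-1)/5*(-681) = -31*(-7/5)*(-681) = (217/5)*(-681) = -147777/5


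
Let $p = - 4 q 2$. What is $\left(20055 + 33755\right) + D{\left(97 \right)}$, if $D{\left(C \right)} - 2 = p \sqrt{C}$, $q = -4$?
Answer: $53812 + 32 \sqrt{97} \approx 54127.0$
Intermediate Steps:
$p = 32$ ($p = \left(-4\right) \left(-4\right) 2 = 16 \cdot 2 = 32$)
$D{\left(C \right)} = 2 + 32 \sqrt{C}$
$\left(20055 + 33755\right) + D{\left(97 \right)} = \left(20055 + 33755\right) + \left(2 + 32 \sqrt{97}\right) = 53810 + \left(2 + 32 \sqrt{97}\right) = 53812 + 32 \sqrt{97}$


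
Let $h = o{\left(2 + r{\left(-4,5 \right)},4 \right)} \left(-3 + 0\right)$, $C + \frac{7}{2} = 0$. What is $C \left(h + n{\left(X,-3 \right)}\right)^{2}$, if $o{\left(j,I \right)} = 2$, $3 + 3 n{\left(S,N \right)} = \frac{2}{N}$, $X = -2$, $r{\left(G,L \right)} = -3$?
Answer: $- \frac{29575}{162} \approx -182.56$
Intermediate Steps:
$C = - \frac{7}{2}$ ($C = - \frac{7}{2} + 0 = - \frac{7}{2} \approx -3.5$)
$n{\left(S,N \right)} = -1 + \frac{2}{3 N}$ ($n{\left(S,N \right)} = -1 + \frac{2 \frac{1}{N}}{3} = -1 + \frac{2}{3 N}$)
$h = -6$ ($h = 2 \left(-3 + 0\right) = 2 \left(-3\right) = -6$)
$C \left(h + n{\left(X,-3 \right)}\right)^{2} = - \frac{7 \left(-6 + \frac{\frac{2}{3} - -3}{-3}\right)^{2}}{2} = - \frac{7 \left(-6 - \frac{\frac{2}{3} + 3}{3}\right)^{2}}{2} = - \frac{7 \left(-6 - \frac{11}{9}\right)^{2}}{2} = - \frac{7 \left(- \frac{65}{9}\right)^{2}}{2} = \left(- \frac{7}{2}\right) \frac{4225}{81} = - \frac{29575}{162}$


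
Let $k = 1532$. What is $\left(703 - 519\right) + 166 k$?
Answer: $254496$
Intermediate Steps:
$\left(703 - 519\right) + 166 k = \left(703 - 519\right) + 166 \cdot 1532 = 184 + 254312 = 254496$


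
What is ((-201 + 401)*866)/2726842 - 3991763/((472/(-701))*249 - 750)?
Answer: 131559159042487/30243404622 ≈ 4350.0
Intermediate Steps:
((-201 + 401)*866)/2726842 - 3991763/((472/(-701))*249 - 750) = (200*866)*(1/2726842) - 3991763/((472*(-1/701))*249 - 750) = 173200*(1/2726842) - 3991763/(-472/701*249 - 750) = 86600/1363421 - 3991763/(-117528/701 - 750) = 86600/1363421 - 3991763/(-643278/701) = 86600/1363421 - 3991763*(-701/643278) = 86600/1363421 + 96490547/22182 = 131559159042487/30243404622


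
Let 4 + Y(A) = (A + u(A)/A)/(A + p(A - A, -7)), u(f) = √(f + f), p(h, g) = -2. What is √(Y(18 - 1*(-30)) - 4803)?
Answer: √(-366098544 + 138*√6)/276 ≈ 69.325*I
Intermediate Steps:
u(f) = √2*√f (u(f) = √(2*f) = √2*√f)
Y(A) = -4 + (A + √2/√A)/(-2 + A) (Y(A) = -4 + (A + (√2*√A)/A)/(A - 2) = -4 + (A + √2/√A)/(-2 + A))
√(Y(18 - 1*(-30)) - 4803) = √((-3*(18 - 1*(-30))² + 8*(18 - 1*(-30)) + √2*√(18 - 1*(-30)))/((18 - 1*(-30))*(-2 + (18 - 1*(-30)))) - 4803) = √((-3*(18 + 30)² + 8*(18 + 30) + √2*√(18 + 30))/((18 + 30)*(-2 + (18 + 30))) - 4803) = √((-3*48² + 8*48 + √2*√48)/(48*(-2 + 48)) - 4803) = √((1/48)*(-3*2304 + 384 + √2*(4*√3))/46 - 4803) = √((1/48)*(1/46)*(-6912 + 384 + 4*√6) - 4803) = √((1/48)*(1/46)*(-6528 + 4*√6) - 4803) = √((-68/23 + √6/552) - 4803) = √(-110537/23 + √6/552)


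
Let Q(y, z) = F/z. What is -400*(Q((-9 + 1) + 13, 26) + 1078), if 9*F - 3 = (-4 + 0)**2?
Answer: -50454200/117 ≈ -4.3123e+5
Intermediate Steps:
F = 19/9 (F = 1/3 + (-4 + 0)**2/9 = 1/3 + (1/9)*(-4)**2 = 1/3 + (1/9)*16 = 1/3 + 16/9 = 19/9 ≈ 2.1111)
Q(y, z) = 19/(9*z)
-400*(Q((-9 + 1) + 13, 26) + 1078) = -400*((19/9)/26 + 1078) = -400*((19/9)*(1/26) + 1078) = -400*(19/234 + 1078) = -400*252271/234 = -50454200/117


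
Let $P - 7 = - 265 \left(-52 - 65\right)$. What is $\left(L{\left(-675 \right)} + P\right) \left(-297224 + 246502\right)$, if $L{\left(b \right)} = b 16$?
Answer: $-1025193064$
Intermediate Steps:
$L{\left(b \right)} = 16 b$
$P = 31012$ ($P = 7 - 265 \left(-52 - 65\right) = 7 - -31005 = 7 + 31005 = 31012$)
$\left(L{\left(-675 \right)} + P\right) \left(-297224 + 246502\right) = \left(16 \left(-675\right) + 31012\right) \left(-297224 + 246502\right) = \left(-10800 + 31012\right) \left(-50722\right) = 20212 \left(-50722\right) = -1025193064$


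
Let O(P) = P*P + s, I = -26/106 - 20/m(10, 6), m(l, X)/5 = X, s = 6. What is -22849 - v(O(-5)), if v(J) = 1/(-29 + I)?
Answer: -108669685/4756 ≈ -22849.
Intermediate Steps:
m(l, X) = 5*X
I = -145/159 (I = -26/106 - 20/(5*6) = -26*1/106 - 20/30 = -13/53 - 20*1/30 = -13/53 - ⅔ = -145/159 ≈ -0.91195)
O(P) = 6 + P² (O(P) = P*P + 6 = P² + 6 = 6 + P²)
v(J) = -159/4756 (v(J) = 1/(-29 - 145/159) = 1/(-4756/159) = -159/4756)
-22849 - v(O(-5)) = -22849 - 1*(-159/4756) = -22849 + 159/4756 = -108669685/4756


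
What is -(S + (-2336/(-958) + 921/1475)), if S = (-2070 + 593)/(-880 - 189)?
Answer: -3356809596/755275225 ≈ -4.4445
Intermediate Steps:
S = 1477/1069 (S = -1477/(-1069) = -1477*(-1/1069) = 1477/1069 ≈ 1.3817)
-(S + (-2336/(-958) + 921/1475)) = -(1477/1069 + (-2336/(-958) + 921/1475)) = -(1477/1069 + (-2336*(-1/958) + 921*(1/1475))) = -(1477/1069 + (1168/479 + 921/1475)) = -(1477/1069 + 2163959/706525) = -1*3356809596/755275225 = -3356809596/755275225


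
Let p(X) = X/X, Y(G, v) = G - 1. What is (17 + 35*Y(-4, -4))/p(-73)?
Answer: -158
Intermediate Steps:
Y(G, v) = -1 + G
p(X) = 1
(17 + 35*Y(-4, -4))/p(-73) = (17 + 35*(-1 - 4))/1 = (17 + 35*(-5))*1 = (17 - 175)*1 = -158*1 = -158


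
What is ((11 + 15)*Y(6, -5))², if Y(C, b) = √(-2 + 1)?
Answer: -676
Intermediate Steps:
Y(C, b) = I (Y(C, b) = √(-1) = I)
((11 + 15)*Y(6, -5))² = ((11 + 15)*I)² = (26*I)² = -676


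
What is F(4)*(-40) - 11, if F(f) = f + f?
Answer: -331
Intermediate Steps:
F(f) = 2*f
F(4)*(-40) - 11 = (2*4)*(-40) - 11 = 8*(-40) - 11 = -320 - 11 = -331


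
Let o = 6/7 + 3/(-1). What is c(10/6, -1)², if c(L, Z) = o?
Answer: 225/49 ≈ 4.5918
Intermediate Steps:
o = -15/7 (o = 6*(⅐) + 3*(-1) = 6/7 - 3 = -15/7 ≈ -2.1429)
c(L, Z) = -15/7
c(10/6, -1)² = (-15/7)² = 225/49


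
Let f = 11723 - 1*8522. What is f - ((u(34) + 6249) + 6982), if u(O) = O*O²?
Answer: -49334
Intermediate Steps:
u(O) = O³
f = 3201 (f = 11723 - 8522 = 3201)
f - ((u(34) + 6249) + 6982) = 3201 - ((34³ + 6249) + 6982) = 3201 - ((39304 + 6249) + 6982) = 3201 - (45553 + 6982) = 3201 - 1*52535 = 3201 - 52535 = -49334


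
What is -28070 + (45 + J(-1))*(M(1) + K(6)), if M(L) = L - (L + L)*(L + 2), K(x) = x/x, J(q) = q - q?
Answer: -28250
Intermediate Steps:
J(q) = 0
K(x) = 1
M(L) = L - 2*L*(2 + L)
-28070 + (45 + J(-1))*(M(1) + K(6)) = -28070 + (45 + 0)*(-1*1*(3 + 2*1) + 1) = -28070 + 45*(-1*1*(3 + 2) + 1) = -28070 + 45*(-1*1*5 + 1) = -28070 + 45*(-5 + 1) = -28070 + 45*(-4) = -28070 - 180 = -28250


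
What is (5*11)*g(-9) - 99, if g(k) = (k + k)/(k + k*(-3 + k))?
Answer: -109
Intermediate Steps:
g(k) = 2*k/(k + k*(-3 + k)) (g(k) = (2*k)/(k + k*(-3 + k)) = 2*k/(k + k*(-3 + k)))
(5*11)*g(-9) - 99 = (5*11)*(2/(-2 - 9)) - 99 = 55*(2/(-11)) - 99 = 55*(2*(-1/11)) - 99 = 55*(-2/11) - 99 = -10 - 99 = -109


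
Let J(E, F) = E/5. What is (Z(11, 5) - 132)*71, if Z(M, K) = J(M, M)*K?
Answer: -8591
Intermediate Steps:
J(E, F) = E/5 (J(E, F) = E*(⅕) = E/5)
Z(M, K) = K*M/5 (Z(M, K) = (M/5)*K = K*M/5)
(Z(11, 5) - 132)*71 = ((⅕)*5*11 - 132)*71 = (11 - 132)*71 = -121*71 = -8591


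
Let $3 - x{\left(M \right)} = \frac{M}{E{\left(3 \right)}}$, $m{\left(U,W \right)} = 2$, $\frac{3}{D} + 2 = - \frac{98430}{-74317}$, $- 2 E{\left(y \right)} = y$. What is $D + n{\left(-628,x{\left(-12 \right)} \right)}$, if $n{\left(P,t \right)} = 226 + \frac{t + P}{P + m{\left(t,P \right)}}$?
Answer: $\frac{3497436455}{15713852} \approx 222.57$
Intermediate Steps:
$E{\left(y \right)} = - \frac{y}{2}$
$D = - \frac{222951}{50204}$ ($D = \frac{3}{-2 - \frac{98430}{-74317}} = \frac{3}{-2 - - \frac{98430}{74317}} = \frac{3}{-2 + \frac{98430}{74317}} = \frac{3}{- \frac{50204}{74317}} = 3 \left(- \frac{74317}{50204}\right) = - \frac{222951}{50204} \approx -4.4409$)
$x{\left(M \right)} = 3 + \frac{2 M}{3}$ ($x{\left(M \right)} = 3 - \frac{M}{\left(- \frac{1}{2}\right) 3} = 3 - \frac{M}{- \frac{3}{2}} = 3 - M \left(- \frac{2}{3}\right) = 3 - - \frac{2 M}{3} = 3 + \frac{2 M}{3}$)
$n{\left(P,t \right)} = 226 + \frac{P + t}{2 + P}$ ($n{\left(P,t \right)} = 226 + \frac{t + P}{P + 2} = 226 + \frac{P + t}{2 + P}$)
$D + n{\left(-628,x{\left(-12 \right)} \right)} = - \frac{222951}{50204} + \frac{452 + \left(3 + \frac{2}{3} \left(-12\right)\right) + 227 \left(-628\right)}{2 - 628} = - \frac{222951}{50204} + \frac{452 + \left(3 - 8\right) - 142556}{-626} = - \frac{222951}{50204} - \frac{452 - 5 - 142556}{626} = - \frac{222951}{50204} - - \frac{142109}{626} = - \frac{222951}{50204} + \frac{142109}{626} = \frac{3497436455}{15713852}$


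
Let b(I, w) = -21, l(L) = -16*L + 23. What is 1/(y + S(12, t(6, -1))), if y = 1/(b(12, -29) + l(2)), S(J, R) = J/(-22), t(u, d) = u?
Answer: -330/191 ≈ -1.7277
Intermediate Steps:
l(L) = 23 - 16*L
S(J, R) = -J/22 (S(J, R) = J*(-1/22) = -J/22)
y = -1/30 (y = 1/(-21 + (23 - 16*2)) = 1/(-21 + (23 - 32)) = 1/(-21 - 9) = 1/(-30) = -1/30 ≈ -0.033333)
1/(y + S(12, t(6, -1))) = 1/(-1/30 - 1/22*12) = 1/(-1/30 - 6/11) = 1/(-191/330) = -330/191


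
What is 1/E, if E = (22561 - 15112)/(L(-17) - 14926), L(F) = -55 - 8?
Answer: -1153/573 ≈ -2.0122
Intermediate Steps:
L(F) = -63
E = -573/1153 (E = (22561 - 15112)/(-63 - 14926) = 7449/(-14989) = 7449*(-1/14989) = -573/1153 ≈ -0.49696)
1/E = 1/(-573/1153) = -1153/573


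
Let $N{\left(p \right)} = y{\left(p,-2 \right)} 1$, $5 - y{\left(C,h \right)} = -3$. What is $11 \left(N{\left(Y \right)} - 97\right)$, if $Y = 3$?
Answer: $-979$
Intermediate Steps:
$y{\left(C,h \right)} = 8$ ($y{\left(C,h \right)} = 5 - -3 = 5 + 3 = 8$)
$N{\left(p \right)} = 8$ ($N{\left(p \right)} = 8 \cdot 1 = 8$)
$11 \left(N{\left(Y \right)} - 97\right) = 11 \left(8 - 97\right) = 11 \left(-89\right) = -979$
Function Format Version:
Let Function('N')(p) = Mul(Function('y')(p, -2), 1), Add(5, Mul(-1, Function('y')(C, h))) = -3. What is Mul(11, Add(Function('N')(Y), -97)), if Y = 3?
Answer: -979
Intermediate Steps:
Function('y')(C, h) = 8 (Function('y')(C, h) = Add(5, Mul(-1, -3)) = Add(5, 3) = 8)
Function('N')(p) = 8 (Function('N')(p) = Mul(8, 1) = 8)
Mul(11, Add(Function('N')(Y), -97)) = Mul(11, Add(8, -97)) = Mul(11, -89) = -979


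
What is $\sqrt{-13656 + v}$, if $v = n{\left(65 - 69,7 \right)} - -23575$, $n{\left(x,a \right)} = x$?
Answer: $\sqrt{9915} \approx 99.574$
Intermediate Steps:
$v = 23571$ ($v = \left(65 - 69\right) - -23575 = -4 + 23575 = 23571$)
$\sqrt{-13656 + v} = \sqrt{-13656 + 23571} = \sqrt{9915}$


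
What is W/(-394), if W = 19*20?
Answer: -190/197 ≈ -0.96447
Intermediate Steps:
W = 380
W/(-394) = 380/(-394) = 380*(-1/394) = -190/197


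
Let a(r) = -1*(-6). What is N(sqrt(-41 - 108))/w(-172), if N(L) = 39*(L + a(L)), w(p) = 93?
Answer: 78/31 + 13*I*sqrt(149)/31 ≈ 2.5161 + 5.1189*I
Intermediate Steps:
a(r) = 6
N(L) = 234 + 39*L (N(L) = 39*(L + 6) = 39*(6 + L) = 234 + 39*L)
N(sqrt(-41 - 108))/w(-172) = (234 + 39*sqrt(-41 - 108))/93 = (234 + 39*sqrt(-149))*(1/93) = (234 + 39*(I*sqrt(149)))*(1/93) = (234 + 39*I*sqrt(149))*(1/93) = 78/31 + 13*I*sqrt(149)/31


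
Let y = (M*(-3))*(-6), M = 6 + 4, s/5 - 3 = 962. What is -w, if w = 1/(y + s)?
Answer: -1/5005 ≈ -0.00019980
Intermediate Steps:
s = 4825 (s = 15 + 5*962 = 15 + 4810 = 4825)
M = 10
y = 180 (y = (10*(-3))*(-6) = -30*(-6) = 180)
w = 1/5005 (w = 1/(180 + 4825) = 1/5005 ≈ 0.00019980)
-w = -1*1/5005 = -1/5005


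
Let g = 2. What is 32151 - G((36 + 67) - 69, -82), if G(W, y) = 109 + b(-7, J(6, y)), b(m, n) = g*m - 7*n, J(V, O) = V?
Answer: 32098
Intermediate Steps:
b(m, n) = -7*n + 2*m (b(m, n) = 2*m - 7*n = -7*n + 2*m)
G(W, y) = 53 (G(W, y) = 109 + (-7*6 + 2*(-7)) = 109 + (-42 - 14) = 109 - 56 = 53)
32151 - G((36 + 67) - 69, -82) = 32151 - 1*53 = 32151 - 53 = 32098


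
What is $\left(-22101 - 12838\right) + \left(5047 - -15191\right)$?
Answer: $-14701$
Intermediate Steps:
$\left(-22101 - 12838\right) + \left(5047 - -15191\right) = -34939 + \left(5047 + 15191\right) = -34939 + 20238 = -14701$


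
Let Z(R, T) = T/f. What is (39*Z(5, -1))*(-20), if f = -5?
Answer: -156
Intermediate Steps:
Z(R, T) = -T/5 (Z(R, T) = T/(-5) = T*(-⅕) = -T/5)
(39*Z(5, -1))*(-20) = (39*(-⅕*(-1)))*(-20) = (39*(⅕))*(-20) = (39/5)*(-20) = -156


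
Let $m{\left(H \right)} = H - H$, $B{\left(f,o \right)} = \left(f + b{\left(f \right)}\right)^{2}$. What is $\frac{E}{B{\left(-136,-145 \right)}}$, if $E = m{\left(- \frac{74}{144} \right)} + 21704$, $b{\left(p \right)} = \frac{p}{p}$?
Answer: $\frac{21704}{18225} \approx 1.1909$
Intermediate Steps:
$b{\left(p \right)} = 1$
$B{\left(f,o \right)} = \left(1 + f\right)^{2}$ ($B{\left(f,o \right)} = \left(f + 1\right)^{2} = \left(1 + f\right)^{2}$)
$m{\left(H \right)} = 0$
$E = 21704$ ($E = 0 + 21704 = 21704$)
$\frac{E}{B{\left(-136,-145 \right)}} = \frac{21704}{\left(1 - 136\right)^{2}} = \frac{21704}{\left(-135\right)^{2}} = \frac{21704}{18225}$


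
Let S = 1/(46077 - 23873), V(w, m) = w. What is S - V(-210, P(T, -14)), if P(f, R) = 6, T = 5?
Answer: 4662841/22204 ≈ 210.00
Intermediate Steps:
S = 1/22204 ≈ 4.5037e-5
S - V(-210, P(T, -14)) = 1/22204 - 1*(-210) = 1/22204 + 210 = 4662841/22204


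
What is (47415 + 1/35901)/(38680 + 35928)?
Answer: 425561479/669625452 ≈ 0.63552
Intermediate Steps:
(47415 + 1/35901)/(38680 + 35928) = (47415 + 1/35901)/74608 = (1702245916/35901)*(1/74608) = 425561479/669625452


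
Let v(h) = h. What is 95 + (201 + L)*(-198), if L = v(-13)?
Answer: -37129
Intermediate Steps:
L = -13
95 + (201 + L)*(-198) = 95 + (201 - 13)*(-198) = 95 + 188*(-198) = 95 - 37224 = -37129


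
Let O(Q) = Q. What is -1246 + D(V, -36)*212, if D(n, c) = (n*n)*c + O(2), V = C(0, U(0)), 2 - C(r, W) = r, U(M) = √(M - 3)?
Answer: -31350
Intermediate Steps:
U(M) = √(-3 + M)
C(r, W) = 2 - r
V = 2 (V = 2 - 1*0 = 2 + 0 = 2)
D(n, c) = 2 + c*n² (D(n, c) = (n*n)*c + 2 = n²*c + 2 = c*n² + 2 = 2 + c*n²)
-1246 + D(V, -36)*212 = -1246 + (2 - 36*2²)*212 = -1246 + (2 - 36*4)*212 = -1246 + (2 - 144)*212 = -1246 - 142*212 = -1246 - 30104 = -31350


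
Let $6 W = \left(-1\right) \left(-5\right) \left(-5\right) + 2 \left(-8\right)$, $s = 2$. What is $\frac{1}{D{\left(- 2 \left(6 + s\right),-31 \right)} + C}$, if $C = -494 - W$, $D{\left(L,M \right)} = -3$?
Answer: $- \frac{6}{2941} \approx -0.0020401$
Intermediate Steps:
$W = - \frac{41}{6}$ ($W = \frac{\left(-1\right) \left(-5\right) \left(-5\right) + 2 \left(-8\right)}{6} = \frac{5 \left(-5\right) - 16}{6} = \frac{-25 - 16}{6} = \frac{1}{6} \left(-41\right) = - \frac{41}{6} \approx -6.8333$)
$C = - \frac{2923}{6}$ ($C = -494 - - \frac{41}{6} = -494 + \frac{41}{6} = - \frac{2923}{6} \approx -487.17$)
$\frac{1}{D{\left(- 2 \left(6 + s\right),-31 \right)} + C} = \frac{1}{-3 - \frac{2923}{6}} = \frac{1}{- \frac{2941}{6}} = - \frac{6}{2941}$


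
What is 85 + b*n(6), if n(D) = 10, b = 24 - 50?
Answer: -175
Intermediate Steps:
b = -26
85 + b*n(6) = 85 - 26*10 = 85 - 260 = -175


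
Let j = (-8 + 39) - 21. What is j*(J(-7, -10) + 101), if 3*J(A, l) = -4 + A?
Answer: 2920/3 ≈ 973.33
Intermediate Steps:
j = 10 (j = 31 - 21 = 10)
J(A, l) = -4/3 + A/3 (J(A, l) = (-4 + A)/3 = -4/3 + A/3)
j*(J(-7, -10) + 101) = 10*((-4/3 + (⅓)*(-7)) + 101) = 10*((-4/3 - 7/3) + 101) = 10*(-11/3 + 101) = 10*(292/3) = 2920/3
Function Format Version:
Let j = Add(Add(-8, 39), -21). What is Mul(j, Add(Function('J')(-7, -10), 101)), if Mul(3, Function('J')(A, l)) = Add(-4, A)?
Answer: Rational(2920, 3) ≈ 973.33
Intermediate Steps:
j = 10 (j = Add(31, -21) = 10)
Function('J')(A, l) = Add(Rational(-4, 3), Mul(Rational(1, 3), A)) (Function('J')(A, l) = Mul(Rational(1, 3), Add(-4, A)) = Add(Rational(-4, 3), Mul(Rational(1, 3), A)))
Mul(j, Add(Function('J')(-7, -10), 101)) = Mul(10, Add(Add(Rational(-4, 3), Mul(Rational(1, 3), -7)), 101)) = Mul(10, Add(Add(Rational(-4, 3), Rational(-7, 3)), 101)) = Mul(10, Add(Rational(-11, 3), 101)) = Mul(10, Rational(292, 3)) = Rational(2920, 3)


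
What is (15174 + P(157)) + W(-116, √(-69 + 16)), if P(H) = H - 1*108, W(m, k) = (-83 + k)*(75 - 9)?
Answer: 9745 + 66*I*√53 ≈ 9745.0 + 480.49*I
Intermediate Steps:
W(m, k) = -5478 + 66*k (W(m, k) = (-83 + k)*66 = -5478 + 66*k)
P(H) = -108 + H (P(H) = H - 108 = -108 + H)
(15174 + P(157)) + W(-116, √(-69 + 16)) = (15174 + (-108 + 157)) + (-5478 + 66*√(-69 + 16)) = (15174 + 49) + (-5478 + 66*√(-53)) = 15223 + (-5478 + 66*(I*√53)) = 15223 + (-5478 + 66*I*√53) = 9745 + 66*I*√53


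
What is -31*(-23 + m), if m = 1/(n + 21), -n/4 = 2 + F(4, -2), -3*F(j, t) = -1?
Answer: 24862/35 ≈ 710.34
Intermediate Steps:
F(j, t) = ⅓ (F(j, t) = -⅓*(-1) = ⅓)
n = -28/3 (n = -4*(2 + ⅓) = -4*7/3 = -28/3 ≈ -9.3333)
m = 3/35 (m = 1/(-28/3 + 21) = 1/(35/3) = 3/35 ≈ 0.085714)
-31*(-23 + m) = -31*(-23 + 3/35) = -31*(-802/35) = 24862/35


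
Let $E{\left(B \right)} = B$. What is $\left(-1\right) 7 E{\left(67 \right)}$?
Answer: $-469$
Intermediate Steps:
$\left(-1\right) 7 E{\left(67 \right)} = \left(-1\right) 7 \cdot 67 = \left(-7\right) 67 = -469$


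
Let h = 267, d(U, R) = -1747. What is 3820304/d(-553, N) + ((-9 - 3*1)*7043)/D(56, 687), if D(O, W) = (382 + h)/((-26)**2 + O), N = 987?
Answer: -110558776160/1133803 ≈ -97512.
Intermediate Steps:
D(O, W) = 649/(676 + O) (D(O, W) = (382 + 267)/((-26)**2 + O) = 649/(676 + O))
3820304/d(-553, N) + ((-9 - 3*1)*7043)/D(56, 687) = 3820304/(-1747) + ((-9 - 3*1)*7043)/((649/(676 + 56))) = 3820304*(-1/1747) + ((-9 - 3)*7043)/((649/732)) = -3820304/1747 + (-12*7043)/((649*(1/732))) = -3820304/1747 - 84516/649/732 = -3820304/1747 - 84516*732/649 = -3820304/1747 - 61865712/649 = -110558776160/1133803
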